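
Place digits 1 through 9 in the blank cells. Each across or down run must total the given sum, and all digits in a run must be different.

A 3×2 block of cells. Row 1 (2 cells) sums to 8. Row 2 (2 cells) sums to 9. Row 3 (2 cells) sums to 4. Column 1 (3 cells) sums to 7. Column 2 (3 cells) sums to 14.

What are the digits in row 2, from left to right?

4 in 2 cells must be {1,3}; 7 in 3 cells must be {1,2,4}.
The 4 across and the 7 down share only 1, so (3,1) = 1.
(3,2) = 4 − 1 = 3 completes the 4 across.
Given what's placed, (1,1) must be 2 to fit the 8 across and 7 down.
(1,2) = 8 − 2 = 6 completes the 8 across.
(2,1) = 7 − 3 = 4 completes the 7 down.
(2,2) = 9 − 4 = 5 completes the 9 across.

4 5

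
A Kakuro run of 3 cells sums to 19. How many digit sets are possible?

5

3 distinct digits from 1–9 sum between 6 and 24.
Enumerating: {2,8,9}, {3,7,9}, {4,6,9}, {4,7,8}, {5,6,8}.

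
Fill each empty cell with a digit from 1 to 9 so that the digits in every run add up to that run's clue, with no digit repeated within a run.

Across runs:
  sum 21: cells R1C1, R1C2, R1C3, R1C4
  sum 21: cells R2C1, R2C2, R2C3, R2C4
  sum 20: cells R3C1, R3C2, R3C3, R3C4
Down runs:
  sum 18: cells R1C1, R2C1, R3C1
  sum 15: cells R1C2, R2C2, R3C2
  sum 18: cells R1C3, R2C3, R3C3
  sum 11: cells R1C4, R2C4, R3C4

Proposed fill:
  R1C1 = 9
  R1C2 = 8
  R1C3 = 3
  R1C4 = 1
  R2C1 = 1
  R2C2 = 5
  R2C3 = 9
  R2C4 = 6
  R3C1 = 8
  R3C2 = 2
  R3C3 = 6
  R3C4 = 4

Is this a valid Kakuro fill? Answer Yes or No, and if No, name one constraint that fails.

Yes

Across: 9+8+3+1=21; 1+5+9+6=21; 8+2+6+4=20. Down: 9+1+8=18; 8+5+2=15; 3+9+6=18; 1+6+4=11. No digit repeats within any run.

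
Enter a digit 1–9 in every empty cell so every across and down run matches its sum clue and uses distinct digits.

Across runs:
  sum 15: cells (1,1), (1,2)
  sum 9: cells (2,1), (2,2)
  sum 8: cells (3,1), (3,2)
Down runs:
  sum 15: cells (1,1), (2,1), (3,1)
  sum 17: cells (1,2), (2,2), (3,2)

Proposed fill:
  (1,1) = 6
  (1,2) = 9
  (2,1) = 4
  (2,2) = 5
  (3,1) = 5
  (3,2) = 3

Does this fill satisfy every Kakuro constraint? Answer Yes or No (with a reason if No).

Across: 6+9=15; 4+5=9; 5+3=8. Down: 6+4+5=15; 9+5+3=17. No digit repeats within any run.

Yes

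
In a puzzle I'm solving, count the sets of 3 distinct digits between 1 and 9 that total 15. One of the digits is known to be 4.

3 distinct digits from 1–9 sum between 6 and 24.
Keeping only sets containing 4.
Enumerating: {2,4,9}, {3,4,8}, {4,5,6}.

3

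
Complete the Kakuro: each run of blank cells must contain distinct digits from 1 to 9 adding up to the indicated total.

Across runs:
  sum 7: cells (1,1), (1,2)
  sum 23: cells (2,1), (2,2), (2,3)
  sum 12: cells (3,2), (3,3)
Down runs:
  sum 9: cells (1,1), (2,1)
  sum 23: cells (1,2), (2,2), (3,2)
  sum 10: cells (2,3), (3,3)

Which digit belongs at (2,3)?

23 in 3 cells must be {6,8,9}.
The 7 across and the 23 down share only 6, so (1,2) = 6.
(1,1) = 7 − 6 = 1 completes the 7 across.
(2,1) = 9 − 1 = 8 completes the 9 down.
(2,2) = 9: the only remaining digit allowed by both the 23 across and the 23 down.
(2,3) = 23 − 17 = 6 completes the 23 across.
(3,2) = 23 − 15 = 8 completes the 23 down.
(3,3) = 12 − 8 = 4 completes the 12 across.

6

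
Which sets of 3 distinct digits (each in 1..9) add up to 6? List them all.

{1,2,3}

3 distinct digits from 1–9 sum between 6 and 24.
Only one set works: {1,2,3}.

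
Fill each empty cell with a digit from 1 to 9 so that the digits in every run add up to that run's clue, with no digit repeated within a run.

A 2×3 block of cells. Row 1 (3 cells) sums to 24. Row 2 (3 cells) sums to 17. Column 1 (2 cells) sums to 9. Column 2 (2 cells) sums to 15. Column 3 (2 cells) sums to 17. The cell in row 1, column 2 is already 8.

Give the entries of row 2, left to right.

2 7 8

24 in 3 cells must be {7,8,9}; 17 in 2 cells must be {8,9}.
(1,1) = 7: the only remaining digit allowed by both the 24 across and the 9 down.
(1,3) = 24 − 15 = 9 completes the 24 across.
(2,1) = 9 − 7 = 2 completes the 9 down.
(2,2) = 15 − 8 = 7 completes the 15 down.
(2,3) = 17 − 9 = 8 completes the 17 across.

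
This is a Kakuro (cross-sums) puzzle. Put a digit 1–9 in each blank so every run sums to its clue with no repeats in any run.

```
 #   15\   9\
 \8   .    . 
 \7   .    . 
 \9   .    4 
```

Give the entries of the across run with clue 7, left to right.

4 3

R3C1 = 9 − 4 = 5 completes the 9 across.
Nothing is forced directly, so branch on R1C2, whose candidates are 2 or 3. If R1C2 = 3: then R1C1 would have to be in {5} for the 8 across but in {1,2,3,4,6,7,8,9} for the 15 down — contradiction. So R1C2 = 2.
R1C1 = 8 − 2 = 6 completes the 8 across.
R2C1 = 15 − 11 = 4 completes the 15 down.
R2C2 = 7 − 4 = 3 completes the 7 across.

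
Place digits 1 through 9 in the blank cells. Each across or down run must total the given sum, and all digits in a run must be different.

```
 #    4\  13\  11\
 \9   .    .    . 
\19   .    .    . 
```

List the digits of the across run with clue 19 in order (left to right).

3, 7, 9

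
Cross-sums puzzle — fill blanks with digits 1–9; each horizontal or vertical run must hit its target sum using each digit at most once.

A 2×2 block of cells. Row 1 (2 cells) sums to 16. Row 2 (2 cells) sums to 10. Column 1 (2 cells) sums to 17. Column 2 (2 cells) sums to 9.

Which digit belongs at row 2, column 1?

8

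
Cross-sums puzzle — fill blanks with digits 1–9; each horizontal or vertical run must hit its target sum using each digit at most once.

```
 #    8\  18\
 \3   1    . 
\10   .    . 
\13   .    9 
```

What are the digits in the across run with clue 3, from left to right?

3 in 2 cells must be {1,2}.
R1C2 = 3 − 1 = 2 completes the 3 across.
R2C2 = 18 − 11 = 7 completes the 18 down.
R3C1 = 13 − 9 = 4 completes the 13 across.
R2C1 = 10 − 7 = 3 completes the 10 across.

1 2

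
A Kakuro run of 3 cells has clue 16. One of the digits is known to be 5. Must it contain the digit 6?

No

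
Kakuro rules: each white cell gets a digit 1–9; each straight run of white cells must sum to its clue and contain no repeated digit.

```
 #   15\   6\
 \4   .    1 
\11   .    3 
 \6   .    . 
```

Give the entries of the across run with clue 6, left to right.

4, 2

4 in 2 cells must be {1,3}; 6 in 3 cells must be {1,2,3}.
R1C1 = 4 − 1 = 3 completes the 4 across.
R2C1 = 11 − 3 = 8 completes the 11 across.
R3C1 = 15 − 11 = 4 completes the 15 down.
R3C2 = 6 − 4 = 2 completes the 6 across.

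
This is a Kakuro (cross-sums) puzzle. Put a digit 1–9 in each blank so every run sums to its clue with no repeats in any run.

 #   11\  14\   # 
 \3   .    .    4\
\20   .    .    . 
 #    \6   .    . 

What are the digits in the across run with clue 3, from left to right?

3 in 2 cells must be {1,2}; 4 in 2 cells must be {1,3}.
The 3 across and the 11 down share only 2, so R1C1 = 2.
R1C2 = 3 − 2 = 1 completes the 3 across.
R2C1 = 11 − 2 = 9 completes the 11 down.
R2C3 = 3: the only remaining digit allowed by both the 20 across and the 4 down.
R3C3 = 4 − 3 = 1 completes the 4 down.
R2C2 = 20 − 12 = 8 completes the 20 across.
R3C2 = 6 − 1 = 5 completes the 6 across.

2 1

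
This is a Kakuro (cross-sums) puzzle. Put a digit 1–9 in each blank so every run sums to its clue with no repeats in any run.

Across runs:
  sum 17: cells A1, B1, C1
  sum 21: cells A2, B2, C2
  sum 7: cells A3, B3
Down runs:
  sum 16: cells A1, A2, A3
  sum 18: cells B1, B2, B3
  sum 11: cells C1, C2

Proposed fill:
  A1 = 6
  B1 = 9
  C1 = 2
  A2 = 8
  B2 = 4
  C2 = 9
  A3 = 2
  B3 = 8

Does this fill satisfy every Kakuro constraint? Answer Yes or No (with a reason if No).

No — the across run A3–B3 sums to 10, not 7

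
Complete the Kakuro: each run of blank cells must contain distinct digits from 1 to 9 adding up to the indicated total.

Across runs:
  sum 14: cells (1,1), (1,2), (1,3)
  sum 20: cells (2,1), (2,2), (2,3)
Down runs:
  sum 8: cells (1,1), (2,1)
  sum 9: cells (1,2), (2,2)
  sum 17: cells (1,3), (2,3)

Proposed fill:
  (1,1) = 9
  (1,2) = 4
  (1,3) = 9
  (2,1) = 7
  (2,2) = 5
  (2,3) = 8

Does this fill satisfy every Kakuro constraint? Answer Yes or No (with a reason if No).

No — the across run (1,1)–(1,3) sums to 22, not 14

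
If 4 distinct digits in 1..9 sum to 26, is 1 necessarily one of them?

Counterexample: {2,7,8,9} sums to 26 without using 1.

No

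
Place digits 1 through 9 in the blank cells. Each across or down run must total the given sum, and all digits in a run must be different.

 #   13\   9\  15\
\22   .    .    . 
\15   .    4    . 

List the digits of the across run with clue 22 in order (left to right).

R1C2 = 9 − 4 = 5 completes the 9 down.
Nothing is forced directly, so branch on R1C1, whose candidates are 8 or 9. If R1C1 = 9: that forces R1C3 = 8, after which R2C1 would have to be in {2,3,5,6,8,9} for the 15 across but in {4} for the 13 down — contradiction. So R1C1 = 8.
R1C3 = 22 − 13 = 9 completes the 22 across.
R2C1 = 13 − 8 = 5 completes the 13 down.
R2C3 = 15 − 9 = 6 completes the 15 across.

8 5 9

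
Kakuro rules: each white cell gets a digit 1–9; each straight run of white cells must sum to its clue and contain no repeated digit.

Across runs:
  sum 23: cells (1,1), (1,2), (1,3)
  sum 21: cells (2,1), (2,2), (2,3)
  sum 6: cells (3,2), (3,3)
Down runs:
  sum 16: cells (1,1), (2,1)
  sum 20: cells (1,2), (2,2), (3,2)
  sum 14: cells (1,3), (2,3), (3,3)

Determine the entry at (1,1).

23 in 3 cells must be {6,8,9}; 16 in 2 cells must be {7,9}.
Only 9 fits (1,1) under both its across sum 23 and down sum 16.

9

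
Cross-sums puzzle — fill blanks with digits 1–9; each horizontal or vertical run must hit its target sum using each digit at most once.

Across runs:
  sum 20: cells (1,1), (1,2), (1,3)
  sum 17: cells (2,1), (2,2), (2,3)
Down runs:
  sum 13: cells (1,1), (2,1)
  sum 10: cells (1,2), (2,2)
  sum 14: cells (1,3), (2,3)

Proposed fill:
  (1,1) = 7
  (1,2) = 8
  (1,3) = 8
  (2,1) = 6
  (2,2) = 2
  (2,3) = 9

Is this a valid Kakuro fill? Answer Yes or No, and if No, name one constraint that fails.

No — the across run (1,1)–(1,3) sums to 23, not 20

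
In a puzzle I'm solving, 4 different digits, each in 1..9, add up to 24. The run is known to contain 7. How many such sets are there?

4 distinct digits from 1–9 sum between 10 and 30.
Keeping only sets containing 7.
Enumerating: {2,6,7,9}, {3,5,7,9}, {3,6,7,8}, {4,5,7,8}.

4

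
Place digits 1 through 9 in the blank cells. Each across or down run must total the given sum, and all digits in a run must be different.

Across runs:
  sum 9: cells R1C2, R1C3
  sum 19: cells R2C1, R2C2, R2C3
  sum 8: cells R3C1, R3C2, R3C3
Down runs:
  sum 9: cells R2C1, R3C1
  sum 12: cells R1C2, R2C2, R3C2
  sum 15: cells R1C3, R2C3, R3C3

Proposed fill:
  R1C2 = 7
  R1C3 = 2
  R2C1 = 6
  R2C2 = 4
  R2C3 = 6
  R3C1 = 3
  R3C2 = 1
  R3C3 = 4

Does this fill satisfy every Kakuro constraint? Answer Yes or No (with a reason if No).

No — the across run R2C1–R2C3 sums to 16, not 19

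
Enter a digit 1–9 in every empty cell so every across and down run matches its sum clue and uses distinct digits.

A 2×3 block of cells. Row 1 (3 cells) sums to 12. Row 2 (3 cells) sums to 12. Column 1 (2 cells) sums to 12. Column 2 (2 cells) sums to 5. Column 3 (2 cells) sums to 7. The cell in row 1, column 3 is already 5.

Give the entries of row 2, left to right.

(2,3) = 7 − 5 = 2 completes the 7 down.
Nothing is forced directly, so branch on (1,1), whose candidates are 3 or 4. If (1,1) = 4: that forces (1,2) = 3, after which (2,1) would have to be in {1,3,4,6,7,9} for the 12 across but in {8} for the 12 down — contradiction. So (1,1) = 3.
(1,2) = 12 − 8 = 4 completes the 12 across.
(2,1) = 12 − 3 = 9 completes the 12 down.
(2,2) = 12 − 11 = 1 completes the 12 across.

9 1 2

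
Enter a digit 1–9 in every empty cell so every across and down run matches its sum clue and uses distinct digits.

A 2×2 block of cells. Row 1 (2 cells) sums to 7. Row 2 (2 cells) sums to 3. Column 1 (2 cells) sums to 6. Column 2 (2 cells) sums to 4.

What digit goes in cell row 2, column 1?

2

3 in 2 cells must be {1,2}; 4 in 2 cells must be {1,3}.
The 3 across and the 4 down share only 1, so (2,2) = 1.
(1,2) = 4 − 1 = 3 completes the 4 down.
(2,1) = 3 − 1 = 2 completes the 3 across.
(1,1) = 7 − 3 = 4 completes the 7 across.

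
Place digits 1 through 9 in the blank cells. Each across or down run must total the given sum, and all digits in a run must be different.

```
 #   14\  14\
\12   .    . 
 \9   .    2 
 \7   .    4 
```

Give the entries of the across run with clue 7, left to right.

R1C2 = 14 − 6 = 8 completes the 14 down.
R2C1 = 9 − 2 = 7 completes the 9 across.
R3C1 = 7 − 4 = 3 completes the 7 across.
R1C1 = 12 − 8 = 4 completes the 12 across.

3, 4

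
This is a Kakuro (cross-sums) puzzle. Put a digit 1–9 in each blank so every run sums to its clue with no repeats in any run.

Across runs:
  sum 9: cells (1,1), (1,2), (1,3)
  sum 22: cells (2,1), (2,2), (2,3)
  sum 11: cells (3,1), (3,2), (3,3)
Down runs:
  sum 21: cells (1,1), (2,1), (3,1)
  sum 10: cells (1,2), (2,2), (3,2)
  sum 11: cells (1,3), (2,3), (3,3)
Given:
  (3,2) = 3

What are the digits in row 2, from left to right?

No cell is forced outright now. (3,1) can only be 6 or 7 (the digits allowed by both its 11 across and its 21 down). If (3,1) = 6: then (1,1) would have to be in {1,2,3,4,5,6} for the 9 across but in {7,8} for the 21 down — contradiction. So (3,1) = 7.
(3,3) = 11 − 10 = 1 completes the 11 across.
No cell is forced outright now. (1,1) can only be 5 or 6 (the digits allowed by both its 9 across and its 21 down). If (1,1) = 6: that forces (1,3) = 2, (2,1) = 8, (2,2) = 5, after which (2,3) would have to be in {9} for the 22 across but in {8} for the 11 down — contradiction. So (1,1) = 5.
Given what's placed, (1,2) must be 1 to fit the 9 across and 10 down.
(1,3) = 9 − 6 = 3 completes the 9 across.
(2,1) = 21 − 12 = 9 completes the 21 down.
(2,2) = 10 − 4 = 6 completes the 10 down.
(2,3) = 22 − 15 = 7 completes the 22 across.

9, 6, 7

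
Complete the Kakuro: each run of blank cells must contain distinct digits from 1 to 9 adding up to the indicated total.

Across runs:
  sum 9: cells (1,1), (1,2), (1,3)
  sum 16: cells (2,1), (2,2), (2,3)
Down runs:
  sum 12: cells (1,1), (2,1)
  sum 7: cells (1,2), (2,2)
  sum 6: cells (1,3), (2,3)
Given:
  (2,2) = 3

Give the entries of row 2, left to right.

9 3 4

(1,2) = 7 − 3 = 4 completes the 7 down.
Given what's placed, (1,3) must be 2 to fit the 9 across and 6 down.
(2,3) = 6 − 2 = 4 completes the 6 down.
(1,1) = 9 − 6 = 3 completes the 9 across.
(2,1) = 16 − 7 = 9 completes the 16 across.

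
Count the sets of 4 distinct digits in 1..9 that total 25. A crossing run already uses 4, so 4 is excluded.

4 distinct digits from 1–9 sum between 10 and 30.
Dropping sets that contain 4.
Enumerating: {1,7,8,9}, {2,6,8,9}, {3,5,8,9}, {3,6,7,9}.

4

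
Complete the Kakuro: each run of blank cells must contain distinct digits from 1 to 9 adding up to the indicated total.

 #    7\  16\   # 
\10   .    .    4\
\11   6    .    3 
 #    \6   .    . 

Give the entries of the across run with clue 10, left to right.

4 in 2 cells must be {1,3}.
R1C1 = 7 − 6 = 1 completes the 7 down.
R1C2 = 10 − 1 = 9 completes the 10 across.
R2C2 = 11 − 9 = 2 completes the 11 across.
R3C2 = 16 − 11 = 5 completes the 16 down.
R3C3 = 6 − 5 = 1 completes the 6 across.

1 9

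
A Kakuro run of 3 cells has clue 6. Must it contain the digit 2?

The only way to make 6 from 3 distinct digits is {1,2,3}, which contains 2.

Yes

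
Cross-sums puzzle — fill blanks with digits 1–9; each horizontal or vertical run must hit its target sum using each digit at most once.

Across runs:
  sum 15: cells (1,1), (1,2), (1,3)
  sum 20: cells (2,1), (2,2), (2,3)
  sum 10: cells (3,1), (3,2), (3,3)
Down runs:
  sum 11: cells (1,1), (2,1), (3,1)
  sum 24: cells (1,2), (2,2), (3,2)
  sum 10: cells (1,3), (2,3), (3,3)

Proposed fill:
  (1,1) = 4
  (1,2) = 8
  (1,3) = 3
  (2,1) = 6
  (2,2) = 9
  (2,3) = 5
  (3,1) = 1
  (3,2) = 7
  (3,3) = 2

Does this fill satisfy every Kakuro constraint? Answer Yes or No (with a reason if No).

Across: 4+8+3=15; 6+9+5=20; 1+7+2=10. Down: 4+6+1=11; 8+9+7=24; 3+5+2=10. No digit repeats within any run.

Yes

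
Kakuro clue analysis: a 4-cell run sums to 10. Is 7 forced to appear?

The only way to make 10 from 4 distinct digits is {1,2,3,4}, which does not contain 7.

No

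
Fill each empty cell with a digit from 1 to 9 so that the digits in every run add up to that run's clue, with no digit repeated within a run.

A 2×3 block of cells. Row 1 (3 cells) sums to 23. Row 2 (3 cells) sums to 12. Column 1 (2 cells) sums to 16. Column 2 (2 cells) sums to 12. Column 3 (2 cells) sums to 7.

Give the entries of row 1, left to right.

9, 8, 6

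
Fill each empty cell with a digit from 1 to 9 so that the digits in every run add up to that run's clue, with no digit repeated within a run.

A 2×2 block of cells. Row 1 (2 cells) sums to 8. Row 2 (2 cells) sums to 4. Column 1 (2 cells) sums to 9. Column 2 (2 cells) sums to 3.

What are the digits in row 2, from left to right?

3, 1

4 in 2 cells must be {1,3}; 3 in 2 cells must be {1,2}.
The 4 across and the 3 down share only 1, so (2,2) = 1.
(1,2) = 3 − 1 = 2 completes the 3 down.
(2,1) = 4 − 1 = 3 completes the 4 across.
(1,1) = 8 − 2 = 6 completes the 8 across.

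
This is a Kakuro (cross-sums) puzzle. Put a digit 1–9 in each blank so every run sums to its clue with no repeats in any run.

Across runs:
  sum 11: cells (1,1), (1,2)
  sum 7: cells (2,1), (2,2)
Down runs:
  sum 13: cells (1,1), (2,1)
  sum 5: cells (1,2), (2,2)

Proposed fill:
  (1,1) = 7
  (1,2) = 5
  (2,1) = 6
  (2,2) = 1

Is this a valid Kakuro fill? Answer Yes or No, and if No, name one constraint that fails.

No — the across run (1,1)–(1,2) sums to 12, not 11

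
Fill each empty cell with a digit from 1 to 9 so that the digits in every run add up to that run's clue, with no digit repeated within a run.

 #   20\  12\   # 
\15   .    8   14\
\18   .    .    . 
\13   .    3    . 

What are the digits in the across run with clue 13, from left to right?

4 3 6

R1C1 = 15 − 8 = 7 completes the 15 across.
R2C2 = 12 − 11 = 1 completes the 12 down.
Nothing is forced directly, so branch on R2C1, whose candidates are 8 or 9. If R2C1 = 8: that forces R2C3 = 9, after which R3C1 would have to be in {1,2,4,6,8,9} for the 13 across but in {5} for the 20 down — contradiction. So R2C1 = 9.
R2C3 = 18 − 10 = 8 completes the 18 across.
R3C1 = 20 − 16 = 4 completes the 20 down.
R3C3 = 13 − 7 = 6 completes the 13 across.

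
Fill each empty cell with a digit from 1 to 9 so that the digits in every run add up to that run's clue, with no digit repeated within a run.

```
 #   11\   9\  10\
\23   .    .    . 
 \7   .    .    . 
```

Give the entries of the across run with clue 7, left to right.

2, 1, 4

23 in 3 cells must be {6,8,9}; 7 in 3 cells must be {1,2,4}.
Nothing is forced directly, so branch on R1C2, whose candidates are 6 or 8. If R1C2 = 6: then R2C2 would have to be in {1,2,4} for the 7 across but in {3} for the 9 down — contradiction. So R1C2 = 8.
R2C2 = 9 − 8 = 1 completes the 9 down.
Nothing is forced directly, so branch on R2C1, whose candidates are 2 or 4. If R2C1 = 4: then R1C1 would have to be in {6,9} for the 23 across but in {7} for the 11 down — contradiction. So R2C1 = 2.
R1C1 = 11 − 2 = 9 completes the 11 down.
R1C3 = 23 − 17 = 6 completes the 23 across.
R2C3 = 7 − 3 = 4 completes the 7 across.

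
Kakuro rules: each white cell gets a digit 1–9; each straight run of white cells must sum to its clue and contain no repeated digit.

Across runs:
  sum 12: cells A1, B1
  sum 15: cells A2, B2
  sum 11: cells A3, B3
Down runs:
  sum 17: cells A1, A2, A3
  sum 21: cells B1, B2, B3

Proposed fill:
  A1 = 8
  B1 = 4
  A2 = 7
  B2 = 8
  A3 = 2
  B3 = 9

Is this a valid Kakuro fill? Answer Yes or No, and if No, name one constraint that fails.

Yes

Across: 8+4=12; 7+8=15; 2+9=11. Down: 8+7+2=17; 4+8+9=21. No digit repeats within any run.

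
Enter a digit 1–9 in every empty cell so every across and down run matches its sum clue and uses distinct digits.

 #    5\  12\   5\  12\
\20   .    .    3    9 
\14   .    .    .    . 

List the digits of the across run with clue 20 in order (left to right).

R1C2 = 7: the only remaining digit allowed by both the 20 across and the 12 down.
R2C2 = 12 − 7 = 5 completes the 12 down.
R2C3 = 5 − 3 = 2 completes the 5 down.
R2C4 = 12 − 9 = 3 completes the 12 down.
R1C1 = 20 − 19 = 1 completes the 20 across.
R2C1 = 14 − 10 = 4 completes the 14 across.

1, 7, 3, 9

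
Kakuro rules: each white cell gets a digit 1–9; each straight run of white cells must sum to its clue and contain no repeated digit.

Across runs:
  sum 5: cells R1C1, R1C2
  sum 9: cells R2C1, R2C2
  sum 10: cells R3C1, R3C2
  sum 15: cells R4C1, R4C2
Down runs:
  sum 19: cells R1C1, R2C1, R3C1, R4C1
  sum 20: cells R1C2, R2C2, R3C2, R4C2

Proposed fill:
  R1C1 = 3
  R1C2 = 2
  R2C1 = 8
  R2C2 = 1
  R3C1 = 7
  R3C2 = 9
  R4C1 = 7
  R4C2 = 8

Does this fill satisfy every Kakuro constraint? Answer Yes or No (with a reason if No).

No — the down run R1C1–R4C1 sums to 25, not 19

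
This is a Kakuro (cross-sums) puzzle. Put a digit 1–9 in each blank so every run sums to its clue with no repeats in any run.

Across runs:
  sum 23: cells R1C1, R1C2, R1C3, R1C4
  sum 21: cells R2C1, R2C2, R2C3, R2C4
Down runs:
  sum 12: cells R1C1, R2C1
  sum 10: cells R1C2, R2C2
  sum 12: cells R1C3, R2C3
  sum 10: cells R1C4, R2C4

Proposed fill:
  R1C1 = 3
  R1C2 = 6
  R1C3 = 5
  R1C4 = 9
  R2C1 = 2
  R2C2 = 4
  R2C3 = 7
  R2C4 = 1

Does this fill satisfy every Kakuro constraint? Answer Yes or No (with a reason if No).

No — the down run R1C1–R2C1 sums to 5, not 12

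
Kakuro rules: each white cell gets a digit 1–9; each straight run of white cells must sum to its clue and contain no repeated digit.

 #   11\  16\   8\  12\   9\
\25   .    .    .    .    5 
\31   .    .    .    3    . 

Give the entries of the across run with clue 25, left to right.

3 7 1 9 5

16 in 2 cells must be {7,9}.
R1C4 = 12 − 3 = 9 completes the 12 down.
R2C5 = 9 − 5 = 4 completes the 9 down.
R1C2 = 7: the only remaining digit allowed by both the 25 across and the 16 down.
R2C2 = 16 − 7 = 9 completes the 16 down.
R2C3 = 7: the only remaining digit allowed by both the 31 across and the 8 down.
R1C1 = 3: the only remaining digit allowed by both the 25 across and the 11 down.
R1C3 = 25 − 24 = 1 completes the 25 across.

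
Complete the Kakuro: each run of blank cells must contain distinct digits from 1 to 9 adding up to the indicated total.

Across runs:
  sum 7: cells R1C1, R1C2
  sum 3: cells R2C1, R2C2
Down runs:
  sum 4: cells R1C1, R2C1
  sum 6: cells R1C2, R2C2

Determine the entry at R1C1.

3 in 2 cells must be {1,2}; 4 in 2 cells must be {1,3}.
The 3 across and the 4 down share only 1, so R2C1 = 1.
R2C2 = 3 − 1 = 2 completes the 3 across.
R1C1 = 4 − 1 = 3 completes the 4 down.
R1C2 = 7 − 3 = 4 completes the 7 across.

3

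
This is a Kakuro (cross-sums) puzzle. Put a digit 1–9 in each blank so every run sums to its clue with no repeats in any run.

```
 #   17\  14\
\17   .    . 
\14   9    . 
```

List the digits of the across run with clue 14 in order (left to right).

9, 5

17 in 2 cells must be {8,9}.
R1C1 = 17 − 9 = 8 completes the 17 down.
R1C2 = 17 − 8 = 9 completes the 17 across.
R2C2 = 14 − 9 = 5 completes the 14 across.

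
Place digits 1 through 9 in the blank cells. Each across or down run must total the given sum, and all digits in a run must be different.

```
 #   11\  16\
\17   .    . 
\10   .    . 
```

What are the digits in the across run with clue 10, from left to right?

3 7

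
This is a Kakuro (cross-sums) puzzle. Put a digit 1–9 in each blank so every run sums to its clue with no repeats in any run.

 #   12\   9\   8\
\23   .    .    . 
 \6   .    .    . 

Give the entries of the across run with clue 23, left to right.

9, 8, 6

23 in 3 cells must be {6,8,9}; 6 in 3 cells must be {1,2,3}.
The 23 across and the 8 down share only 6, so R1C3 = 6.
The 6 across and the 12 down share only 3, so R2C1 = 3.
R2C3 = 8 − 6 = 2 completes the 8 down.
R1C1 = 12 − 3 = 9 completes the 12 down.
R1C2 = 23 − 15 = 8 completes the 23 across.
R2C2 = 6 − 5 = 1 completes the 6 across.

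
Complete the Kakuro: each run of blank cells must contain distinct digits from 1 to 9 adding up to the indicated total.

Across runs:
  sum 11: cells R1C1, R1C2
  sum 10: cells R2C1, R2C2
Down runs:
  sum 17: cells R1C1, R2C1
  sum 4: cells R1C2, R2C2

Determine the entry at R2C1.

9

17 in 2 cells must be {8,9}; 4 in 2 cells must be {1,3}.
The 11 across and the 4 down share only 3, so R1C2 = 3.
R2C2 = 4 − 3 = 1 completes the 4 down.
R1C1 = 11 − 3 = 8 completes the 11 across.
R2C1 = 10 − 1 = 9 completes the 10 across.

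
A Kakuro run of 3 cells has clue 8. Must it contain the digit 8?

No

Counterexample: {1,2,5} sums to 8 without using 8.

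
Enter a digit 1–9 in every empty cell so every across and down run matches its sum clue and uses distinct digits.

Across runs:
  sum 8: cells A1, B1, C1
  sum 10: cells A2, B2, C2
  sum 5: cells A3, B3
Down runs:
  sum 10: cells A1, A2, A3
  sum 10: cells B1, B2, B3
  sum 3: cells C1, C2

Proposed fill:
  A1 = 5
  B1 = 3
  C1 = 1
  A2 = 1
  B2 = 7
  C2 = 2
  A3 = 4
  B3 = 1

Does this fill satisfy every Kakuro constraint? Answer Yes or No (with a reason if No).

No — the down run B1–B3 sums to 11, not 10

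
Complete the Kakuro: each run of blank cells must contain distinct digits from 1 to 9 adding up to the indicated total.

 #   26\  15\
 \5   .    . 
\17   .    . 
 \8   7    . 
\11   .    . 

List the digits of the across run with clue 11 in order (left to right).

9 2

17 in 2 cells must be {8,9}.
R3C2 = 8 − 7 = 1 completes the 8 across.
Nothing is forced directly, so branch on R1C1, whose candidates are 2 or 4. If R1C1 = 4: then R1C2 would have to be in {1} for the 5 across but in {2,3,4,5,6,7,8,9} for the 15 down — contradiction. So R1C1 = 2.
R1C2 = 5 − 2 = 3 completes the 5 across.
R2C2 = 9: the only remaining digit allowed by both the 17 across and the 15 down.
R4C2 = 15 − 13 = 2 completes the 15 down.
R2C1 = 17 − 9 = 8 completes the 17 across.
R4C1 = 11 − 2 = 9 completes the 11 across.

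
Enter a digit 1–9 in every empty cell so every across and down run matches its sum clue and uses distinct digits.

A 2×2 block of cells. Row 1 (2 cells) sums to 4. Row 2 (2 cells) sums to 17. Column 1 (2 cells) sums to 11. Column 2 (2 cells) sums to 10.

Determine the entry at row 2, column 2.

4 in 2 cells must be {1,3}; 17 in 2 cells must be {8,9}.
The 4 across and the 11 down share only 3, so (1,1) = 3.
(1,2) = 4 − 3 = 1 completes the 4 across.
(2,1) = 11 − 3 = 8 completes the 11 down.
(2,2) = 17 − 8 = 9 completes the 17 across.

9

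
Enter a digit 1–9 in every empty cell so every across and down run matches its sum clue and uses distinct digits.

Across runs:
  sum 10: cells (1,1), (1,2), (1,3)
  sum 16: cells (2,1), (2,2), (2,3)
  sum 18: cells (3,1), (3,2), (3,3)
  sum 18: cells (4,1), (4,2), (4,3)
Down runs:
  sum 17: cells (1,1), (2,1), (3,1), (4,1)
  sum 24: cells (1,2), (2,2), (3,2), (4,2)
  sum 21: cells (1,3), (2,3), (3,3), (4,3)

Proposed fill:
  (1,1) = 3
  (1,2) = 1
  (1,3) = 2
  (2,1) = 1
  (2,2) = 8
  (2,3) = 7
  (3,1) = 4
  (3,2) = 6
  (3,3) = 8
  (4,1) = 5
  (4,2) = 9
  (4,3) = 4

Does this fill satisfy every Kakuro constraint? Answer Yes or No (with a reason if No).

No — the across run (1,1)–(1,3) sums to 6, not 10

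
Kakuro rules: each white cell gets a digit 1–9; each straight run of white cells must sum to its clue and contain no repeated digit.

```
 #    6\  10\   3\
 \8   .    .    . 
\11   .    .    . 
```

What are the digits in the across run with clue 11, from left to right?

3 in 2 cells must be {1,2}.
Nothing is forced directly, so branch on R1C3, whose candidates are 1 or 2. If R1C3 = 2: that forces R1C2 = 1, after which R2C2 would have to be in {1,2,3,4,5,6,7,8} for the 11 across but in {9} for the 10 down — contradiction. So R1C3 = 1.
R2C3 = 3 − 1 = 2 completes the 3 down.
Nothing is forced directly, so branch on R1C1, whose candidates are 2 or 4 or 5. If R1C1 = 2: then R1C2 would have to be in {5} for the 8 across but in {1,2,3,4,6,7,8,9} for the 10 down — contradiction. If R1C1 = 4: that forces R1C2 = 3, after which R2C1 would have to be in {1,3,4,5,6,8} for the 11 across but in {2} for the 6 down — contradiction. So R1C1 = 5.
R1C2 = 8 − 6 = 2 completes the 8 across.
R2C1 = 6 − 5 = 1 completes the 6 down.
R2C2 = 11 − 3 = 8 completes the 11 across.

1 8 2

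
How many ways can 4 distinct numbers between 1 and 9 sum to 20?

12

4 distinct digits from 1–9 sum between 10 and 30.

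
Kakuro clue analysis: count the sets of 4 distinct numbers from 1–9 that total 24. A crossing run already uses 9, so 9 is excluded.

2

4 distinct digits from 1–9 sum between 10 and 30.
Dropping sets that contain 9.
Enumerating: {3,6,7,8}, {4,5,7,8}.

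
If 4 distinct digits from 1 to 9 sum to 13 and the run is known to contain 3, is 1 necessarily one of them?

Yes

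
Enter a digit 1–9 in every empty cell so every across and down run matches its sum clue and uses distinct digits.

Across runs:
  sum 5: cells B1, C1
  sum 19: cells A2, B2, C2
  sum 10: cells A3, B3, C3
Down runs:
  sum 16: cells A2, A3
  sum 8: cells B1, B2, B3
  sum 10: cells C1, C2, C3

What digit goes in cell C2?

7

16 in 2 cells must be {7,9}.
Only 7 fits A3 under both its across sum 10 and down sum 16.
A2 = 16 − 7 = 9 completes the 16 down.
Nothing is forced directly, so branch on B3, whose candidates are 1 or 2. If B3 = 2: that forces B1 = 1, C1 = 4, after which B2 would have to be in {2,3,4,6,7,8} for the 19 across but in {5} for the 8 down — contradiction. So B3 = 1.
C3 = 10 − 8 = 2 completes the 10 across.
No cell is forced outright now. C2 can only be 3 or 7 (the digits allowed by both its 19 across and its 10 down). If C2 = 3: then C1 would have to be in {1,2,3,4} for the 5 across but in {5} for the 10 down — contradiction. So C2 = 7.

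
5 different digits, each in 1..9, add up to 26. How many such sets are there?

5 distinct digits from 1–9 sum between 15 and 35.

11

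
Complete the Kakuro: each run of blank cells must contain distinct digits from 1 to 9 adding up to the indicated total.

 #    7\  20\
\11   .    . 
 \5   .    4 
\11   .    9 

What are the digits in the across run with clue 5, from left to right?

1 4

7 in 3 cells must be {1,2,4}.
R1C2 = 20 − 13 = 7 completes the 20 down.
R2C1 = 5 − 4 = 1 completes the 5 across.
R3C1 = 11 − 9 = 2 completes the 11 across.
R1C1 = 11 − 7 = 4 completes the 11 across.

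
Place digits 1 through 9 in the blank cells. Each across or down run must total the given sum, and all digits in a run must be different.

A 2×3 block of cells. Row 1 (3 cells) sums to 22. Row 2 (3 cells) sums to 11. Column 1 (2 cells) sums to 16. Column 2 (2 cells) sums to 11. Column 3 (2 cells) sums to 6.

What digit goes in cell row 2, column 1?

7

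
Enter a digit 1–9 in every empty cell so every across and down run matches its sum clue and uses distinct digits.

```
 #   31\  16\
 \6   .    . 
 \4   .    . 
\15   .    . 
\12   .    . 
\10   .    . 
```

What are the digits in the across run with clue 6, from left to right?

4 2

4 in 2 cells must be {1,3}; 16 in 5 cells must be {1,2,3,4,6}.
Only 6 fits R3C2 under both its across sum 15 and down sum 16.
R3C1 = 15 − 6 = 9 completes the 15 across.
Nothing is forced directly, so branch on R2C1, whose candidates are 1 or 3. If R2C1 = 1: then R1C1 would have to be in {1,2,4,5} for the 6 across but in {6,7,8} for the 31 down — contradiction. So R2C1 = 3.
R2C2 = 4 − 3 = 1 completes the 4 across.
No cell is forced outright now. R1C1 can only be 4 or 5 (the digits allowed by both its 6 across and its 31 down). If R1C1 = 5: then R1C2 would have to be in {1} for the 6 across but in {2,3,4} for the 16 down — contradiction. So R1C1 = 4.
R1C2 = 6 − 4 = 2 completes the 6 across.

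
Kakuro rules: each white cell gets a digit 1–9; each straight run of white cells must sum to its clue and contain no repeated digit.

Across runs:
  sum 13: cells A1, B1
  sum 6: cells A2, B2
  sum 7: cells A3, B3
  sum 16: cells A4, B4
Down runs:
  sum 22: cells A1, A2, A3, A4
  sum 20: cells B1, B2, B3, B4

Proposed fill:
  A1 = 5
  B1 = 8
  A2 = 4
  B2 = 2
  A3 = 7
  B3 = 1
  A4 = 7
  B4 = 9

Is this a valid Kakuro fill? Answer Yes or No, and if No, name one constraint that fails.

No — the across run A3–B3 sums to 8, not 7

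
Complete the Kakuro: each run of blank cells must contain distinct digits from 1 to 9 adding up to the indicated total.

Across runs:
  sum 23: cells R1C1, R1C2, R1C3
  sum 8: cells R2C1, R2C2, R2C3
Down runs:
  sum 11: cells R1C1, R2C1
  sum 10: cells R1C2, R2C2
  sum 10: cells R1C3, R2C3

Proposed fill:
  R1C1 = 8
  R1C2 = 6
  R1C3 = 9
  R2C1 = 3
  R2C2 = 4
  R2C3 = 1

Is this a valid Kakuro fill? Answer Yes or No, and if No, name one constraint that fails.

Yes

Across: 8+6+9=23; 3+4+1=8. Down: 8+3=11; 6+4=10; 9+1=10. No digit repeats within any run.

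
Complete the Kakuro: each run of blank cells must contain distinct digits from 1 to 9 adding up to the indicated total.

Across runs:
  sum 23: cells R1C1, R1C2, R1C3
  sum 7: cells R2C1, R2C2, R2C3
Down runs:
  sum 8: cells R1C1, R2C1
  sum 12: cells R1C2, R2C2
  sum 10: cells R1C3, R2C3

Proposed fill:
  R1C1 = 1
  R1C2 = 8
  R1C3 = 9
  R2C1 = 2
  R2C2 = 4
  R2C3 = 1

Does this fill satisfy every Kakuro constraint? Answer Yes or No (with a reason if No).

No — the across run R1C1–R1C3 sums to 18, not 23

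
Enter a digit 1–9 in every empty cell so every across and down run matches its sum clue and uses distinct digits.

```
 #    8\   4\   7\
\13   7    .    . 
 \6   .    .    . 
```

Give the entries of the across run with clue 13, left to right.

7 1 5

6 in 3 cells must be {1,2,3}; 4 in 2 cells must be {1,3}.
Given what's placed, R1C2 must be 1 to fit the 13 across and 4 down.
R1C3 = 13 − 8 = 5 completes the 13 across.
R2C1 = 8 − 7 = 1 completes the 8 down.
R2C2 = 4 − 1 = 3 completes the 4 down.
R2C3 = 6 − 4 = 2 completes the 6 across.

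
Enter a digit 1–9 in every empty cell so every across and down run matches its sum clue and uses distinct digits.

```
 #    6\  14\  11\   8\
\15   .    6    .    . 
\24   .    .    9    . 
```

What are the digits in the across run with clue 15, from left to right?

R1C3 = 11 − 9 = 2 completes the 11 down.
R1C4 = 3: the only remaining digit allowed by both the 15 across and the 8 down.
R2C2 = 14 − 6 = 8 completes the 14 down.
R2C4 = 8 − 3 = 5 completes the 8 down.
R1C1 = 15 − 11 = 4 completes the 15 across.
R2C1 = 24 − 22 = 2 completes the 24 across.

4 6 2 3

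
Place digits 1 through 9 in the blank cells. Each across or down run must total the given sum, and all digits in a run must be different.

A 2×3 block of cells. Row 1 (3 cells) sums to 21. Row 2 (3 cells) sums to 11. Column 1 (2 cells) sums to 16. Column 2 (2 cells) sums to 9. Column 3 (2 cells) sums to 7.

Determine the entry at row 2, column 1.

16 in 2 cells must be {7,9}.
The 11 across and the 16 down share only 7, so (2,1) = 7.
(1,1) = 16 − 7 = 9 completes the 16 down.
Nothing is forced directly, so branch on (2,2), whose candidates are 1 or 3. If (2,2) = 3: then (1,2) would have to be in {4,5,7,8} for the 21 across but in {6} for the 9 down — contradiction. So (2,2) = 1.
(1,2) = 9 − 1 = 8 completes the 9 down.
(1,3) = 21 − 17 = 4 completes the 21 across.
(2,3) = 11 − 8 = 3 completes the 11 across.

7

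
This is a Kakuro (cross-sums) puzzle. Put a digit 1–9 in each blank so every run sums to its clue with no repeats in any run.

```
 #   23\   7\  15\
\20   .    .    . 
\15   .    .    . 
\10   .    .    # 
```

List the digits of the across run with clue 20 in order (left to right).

9 4 7

23 in 3 cells must be {6,8,9}; 7 in 3 cells must be {1,2,4}.
Only 4 fits R1C2 under both its across sum 20 and down sum 7.
Given what's placed, R1C1 must be 9 to fit the 20 across and 23 down.
R1C3 = 20 − 13 = 7 completes the 20 across.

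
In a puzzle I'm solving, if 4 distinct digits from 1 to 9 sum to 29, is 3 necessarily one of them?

The only way to make 29 from 4 distinct digits is {5,7,8,9}, which does not contain 3.

No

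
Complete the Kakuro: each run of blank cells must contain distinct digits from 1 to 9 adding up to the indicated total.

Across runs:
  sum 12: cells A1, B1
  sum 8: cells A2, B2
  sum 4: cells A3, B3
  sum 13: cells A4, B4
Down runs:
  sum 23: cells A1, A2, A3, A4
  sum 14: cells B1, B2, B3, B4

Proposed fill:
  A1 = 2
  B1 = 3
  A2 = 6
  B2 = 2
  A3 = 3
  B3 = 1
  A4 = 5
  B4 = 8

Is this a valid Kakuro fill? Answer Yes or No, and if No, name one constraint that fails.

No — the across run A1–B1 sums to 5, not 12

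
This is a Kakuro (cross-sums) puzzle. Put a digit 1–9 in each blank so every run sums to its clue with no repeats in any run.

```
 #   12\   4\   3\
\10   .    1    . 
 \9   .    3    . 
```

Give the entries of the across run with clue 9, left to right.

5 3 1

4 in 2 cells must be {1,3}; 3 in 2 cells must be {1,2}.
R1C3 = 2: the only remaining digit allowed by both the 10 across and the 3 down.
R2C3 = 3 − 2 = 1 completes the 3 down.
R1C1 = 10 − 3 = 7 completes the 10 across.
R2C1 = 9 − 4 = 5 completes the 9 across.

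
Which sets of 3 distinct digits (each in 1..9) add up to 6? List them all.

3 distinct digits from 1–9 sum between 6 and 24.
Only one set works: {1,2,3}.

{1,2,3}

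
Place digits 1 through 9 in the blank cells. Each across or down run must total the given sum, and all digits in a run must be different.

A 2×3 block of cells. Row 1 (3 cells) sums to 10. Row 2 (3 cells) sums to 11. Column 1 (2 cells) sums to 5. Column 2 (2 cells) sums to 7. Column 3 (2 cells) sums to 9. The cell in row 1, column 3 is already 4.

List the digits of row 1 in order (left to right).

(1,1) = 1: the only remaining digit allowed by both the 10 across and the 5 down.
(1,2) = 10 − 5 = 5 completes the 10 across.
(2,1) = 5 − 1 = 4 completes the 5 down.
(2,2) = 7 − 5 = 2 completes the 7 down.
(2,3) = 11 − 6 = 5 completes the 11 across.

1 5 4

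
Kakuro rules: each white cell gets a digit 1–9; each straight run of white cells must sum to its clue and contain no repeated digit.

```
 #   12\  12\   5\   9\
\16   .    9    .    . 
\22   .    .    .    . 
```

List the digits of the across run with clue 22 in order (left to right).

8 3 4 7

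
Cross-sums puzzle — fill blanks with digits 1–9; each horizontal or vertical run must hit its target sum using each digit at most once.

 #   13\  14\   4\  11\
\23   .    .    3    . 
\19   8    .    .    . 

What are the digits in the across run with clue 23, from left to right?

5 8 3 7

4 in 2 cells must be {1,3}.
R1C1 = 13 − 8 = 5 completes the 13 down.
R2C3 = 4 − 3 = 1 completes the 4 down.
Given what's placed, R2C2 must be 6 to fit the 19 across and 14 down.
R2C4 = 19 − 15 = 4 completes the 19 across.
R1C2 = 14 − 6 = 8 completes the 14 down.
R1C4 = 23 − 16 = 7 completes the 23 across.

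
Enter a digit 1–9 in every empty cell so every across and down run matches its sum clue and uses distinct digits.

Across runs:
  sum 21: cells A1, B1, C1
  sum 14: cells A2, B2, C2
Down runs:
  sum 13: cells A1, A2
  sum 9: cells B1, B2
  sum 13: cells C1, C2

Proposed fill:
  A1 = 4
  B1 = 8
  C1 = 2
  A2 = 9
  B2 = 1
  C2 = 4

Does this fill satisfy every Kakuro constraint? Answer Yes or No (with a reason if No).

No — the across run A1–C1 sums to 14, not 21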